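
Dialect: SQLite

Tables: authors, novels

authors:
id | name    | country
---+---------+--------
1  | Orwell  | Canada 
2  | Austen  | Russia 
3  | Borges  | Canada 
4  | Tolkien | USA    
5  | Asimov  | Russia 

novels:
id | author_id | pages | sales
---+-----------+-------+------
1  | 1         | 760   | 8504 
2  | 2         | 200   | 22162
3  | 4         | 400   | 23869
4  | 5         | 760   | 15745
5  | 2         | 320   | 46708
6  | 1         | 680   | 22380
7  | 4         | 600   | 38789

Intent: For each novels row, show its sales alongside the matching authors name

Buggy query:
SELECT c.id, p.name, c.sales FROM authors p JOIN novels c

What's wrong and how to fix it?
Bug: Missing join condition: each novels row is matched to all authors rows instead of just its own

Fix: Specify the join condition linking the foreign key to the parent id

Corrected query:
SELECT c.id, p.name, c.sales FROM authors p JOIN novels c ON c.author_id = p.id

Result:
id | name    | sales
---+---------+------
1  | Orwell  | 8504 
2  | Austen  | 22162
3  | Tolkien | 23869
4  | Asimov  | 15745
5  | Austen  | 46708
6  | Orwell  | 22380
7  | Tolkien | 38789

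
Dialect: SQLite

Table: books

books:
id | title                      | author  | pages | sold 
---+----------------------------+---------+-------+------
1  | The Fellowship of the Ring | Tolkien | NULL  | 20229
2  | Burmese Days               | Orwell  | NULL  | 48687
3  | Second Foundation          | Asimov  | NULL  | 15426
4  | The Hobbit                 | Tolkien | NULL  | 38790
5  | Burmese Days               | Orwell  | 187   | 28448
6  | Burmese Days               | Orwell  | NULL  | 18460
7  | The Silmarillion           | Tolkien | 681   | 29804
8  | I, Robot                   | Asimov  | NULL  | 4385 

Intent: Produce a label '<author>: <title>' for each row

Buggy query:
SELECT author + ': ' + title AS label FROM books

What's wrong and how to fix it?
Bug: '+' is numeric addition; on text columns SQLite converts them to 0 instead of concatenating

Fix: Replace + with || to concatenate text

Corrected query:
SELECT author || ': ' || title AS label FROM books

Result:
label                              
-----------------------------------
Tolkien: The Fellowship of the Ring
Orwell: Burmese Days               
Asimov: Second Foundation          
Tolkien: The Hobbit                
Orwell: Burmese Days               
Orwell: Burmese Days               
Tolkien: The Silmarillion          
Asimov: I, Robot                   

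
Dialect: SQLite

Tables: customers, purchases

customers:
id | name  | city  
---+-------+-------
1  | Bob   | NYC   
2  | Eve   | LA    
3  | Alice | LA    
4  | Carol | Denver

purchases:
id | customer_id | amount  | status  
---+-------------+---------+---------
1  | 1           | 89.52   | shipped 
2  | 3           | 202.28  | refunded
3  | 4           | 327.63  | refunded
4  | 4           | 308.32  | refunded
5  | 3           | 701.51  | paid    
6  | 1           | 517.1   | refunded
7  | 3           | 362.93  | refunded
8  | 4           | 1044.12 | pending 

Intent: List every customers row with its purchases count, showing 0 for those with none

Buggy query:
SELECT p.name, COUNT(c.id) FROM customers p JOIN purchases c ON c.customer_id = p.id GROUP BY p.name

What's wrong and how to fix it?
Bug: An inner join excludes parents with zero children

Fix: Switch to LEFT JOIN to retain unmatched parent rows

Corrected query:
SELECT p.name, COUNT(c.id) FROM customers p LEFT JOIN purchases c ON c.customer_id = p.id GROUP BY p.name

Result:
name  | COUNT(c.id)
------+------------
Alice | 3          
Bob   | 2          
Carol | 3          
Eve   | 0          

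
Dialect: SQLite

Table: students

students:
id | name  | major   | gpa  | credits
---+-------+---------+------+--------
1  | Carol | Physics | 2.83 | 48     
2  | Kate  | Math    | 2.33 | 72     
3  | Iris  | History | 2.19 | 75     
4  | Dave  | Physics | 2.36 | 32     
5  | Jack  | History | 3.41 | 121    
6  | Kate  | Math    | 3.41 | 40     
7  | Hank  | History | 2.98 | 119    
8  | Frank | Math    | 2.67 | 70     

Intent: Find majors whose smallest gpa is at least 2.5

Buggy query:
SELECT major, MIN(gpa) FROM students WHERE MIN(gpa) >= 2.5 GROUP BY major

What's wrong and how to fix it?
Bug: Aggregates like MIN are computed per group after WHERE runs

Fix: Replace WHERE with HAVING after the GROUP BY

Corrected query:
SELECT major, MIN(gpa) FROM students GROUP BY major HAVING MIN(gpa) >= 2.5

Result:
(no rows)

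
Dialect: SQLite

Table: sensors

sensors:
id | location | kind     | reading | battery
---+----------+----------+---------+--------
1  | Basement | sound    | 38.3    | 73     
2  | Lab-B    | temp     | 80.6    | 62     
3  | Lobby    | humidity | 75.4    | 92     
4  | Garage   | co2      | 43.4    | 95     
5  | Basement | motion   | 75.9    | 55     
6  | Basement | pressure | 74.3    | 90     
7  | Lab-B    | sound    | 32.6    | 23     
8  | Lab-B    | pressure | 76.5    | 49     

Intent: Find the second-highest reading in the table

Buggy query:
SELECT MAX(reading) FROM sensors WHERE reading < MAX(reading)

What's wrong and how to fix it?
Bug: The inner MAX is an aggregate inside WHERE, which is not allowed

Fix: Put the inner MAX in a scalar subquery

Corrected query:
SELECT MAX(reading) FROM sensors WHERE reading < (SELECT MAX(reading) FROM sensors)

Result:
MAX(reading)
------------
76.5        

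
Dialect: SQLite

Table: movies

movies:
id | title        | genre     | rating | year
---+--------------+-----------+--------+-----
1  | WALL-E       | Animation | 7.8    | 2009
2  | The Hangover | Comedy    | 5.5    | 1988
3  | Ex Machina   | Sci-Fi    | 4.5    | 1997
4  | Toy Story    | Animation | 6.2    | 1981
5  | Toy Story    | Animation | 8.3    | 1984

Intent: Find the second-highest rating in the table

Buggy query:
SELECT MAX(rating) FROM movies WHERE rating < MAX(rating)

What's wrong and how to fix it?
Bug: The inner MAX is an aggregate inside WHERE, which is not allowed

Fix: Put the inner MAX in a scalar subquery

Corrected query:
SELECT MAX(rating) FROM movies WHERE rating < (SELECT MAX(rating) FROM movies)

Result:
MAX(rating)
-----------
7.8        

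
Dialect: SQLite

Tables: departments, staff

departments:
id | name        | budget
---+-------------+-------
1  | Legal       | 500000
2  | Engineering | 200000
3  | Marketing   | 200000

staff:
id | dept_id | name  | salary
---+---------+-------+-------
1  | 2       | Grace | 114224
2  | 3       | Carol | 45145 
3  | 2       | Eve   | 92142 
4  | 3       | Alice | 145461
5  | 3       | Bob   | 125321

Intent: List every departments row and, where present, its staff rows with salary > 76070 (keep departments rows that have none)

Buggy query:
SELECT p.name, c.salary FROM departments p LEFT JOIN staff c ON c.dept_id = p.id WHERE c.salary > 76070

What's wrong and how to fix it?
Bug: A WHERE condition on the right-hand table after LEFT JOIN drops unmatched parents

Fix: Put 'c.salary > 76070' in the JOIN's ON clause instead of WHERE

Corrected query:
SELECT p.name, c.salary FROM departments p LEFT JOIN staff c ON c.dept_id = p.id AND c.salary > 76070

Result:
name        | salary
------------+-------
Legal       | NULL  
Engineering | 92142 
Engineering | 114224
Marketing   | 125321
Marketing   | 145461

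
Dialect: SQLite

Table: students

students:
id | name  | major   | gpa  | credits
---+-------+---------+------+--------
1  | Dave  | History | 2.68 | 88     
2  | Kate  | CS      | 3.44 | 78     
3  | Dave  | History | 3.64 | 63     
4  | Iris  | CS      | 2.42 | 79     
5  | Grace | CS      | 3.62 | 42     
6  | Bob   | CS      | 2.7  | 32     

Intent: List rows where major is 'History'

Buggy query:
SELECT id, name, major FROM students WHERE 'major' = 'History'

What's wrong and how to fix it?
Bug: Single quotes denote string literals in SQL; the column name is being compared as a constant string

Fix: Remove the quotes around the column name (or use double quotes for an identifier)

Corrected query:
SELECT id, name, major FROM students WHERE major = 'History'

Result:
id | name | major  
---+------+--------
1  | Dave | History
3  | Dave | History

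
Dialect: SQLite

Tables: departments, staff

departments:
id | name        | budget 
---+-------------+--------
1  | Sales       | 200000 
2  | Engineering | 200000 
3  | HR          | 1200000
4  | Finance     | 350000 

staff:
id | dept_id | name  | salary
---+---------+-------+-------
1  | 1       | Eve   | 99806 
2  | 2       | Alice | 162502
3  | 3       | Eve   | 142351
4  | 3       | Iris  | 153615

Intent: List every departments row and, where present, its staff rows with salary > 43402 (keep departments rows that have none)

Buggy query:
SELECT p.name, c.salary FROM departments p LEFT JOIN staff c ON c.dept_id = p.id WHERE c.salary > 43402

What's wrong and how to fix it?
Bug: Filtering c.salary in WHERE discards the NULL rows produced by LEFT JOIN, turning it into an inner join

Fix: Move the right-table condition into the ON clause so unmatched parents are kept

Corrected query:
SELECT p.name, c.salary FROM departments p LEFT JOIN staff c ON c.dept_id = p.id AND c.salary > 43402

Result:
name        | salary
------------+-------
Sales       | 99806 
Engineering | 162502
HR          | 142351
HR          | 153615
Finance     | NULL  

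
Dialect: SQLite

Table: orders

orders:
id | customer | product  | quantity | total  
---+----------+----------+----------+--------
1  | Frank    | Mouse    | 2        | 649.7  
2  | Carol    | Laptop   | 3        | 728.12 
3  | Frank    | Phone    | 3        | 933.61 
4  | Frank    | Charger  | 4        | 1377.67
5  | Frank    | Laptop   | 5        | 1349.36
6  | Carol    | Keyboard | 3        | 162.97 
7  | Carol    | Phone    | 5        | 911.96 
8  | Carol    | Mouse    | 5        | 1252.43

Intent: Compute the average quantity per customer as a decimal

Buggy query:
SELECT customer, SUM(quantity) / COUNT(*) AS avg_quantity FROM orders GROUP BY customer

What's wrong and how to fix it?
Bug: Both operands are integers, so '/' performs integer division and truncates

Fix: Cast one side to REAL so the division keeps the fractional part

Corrected query:
SELECT customer, SUM(quantity) * 1.0 / COUNT(*) AS avg_quantity FROM orders GROUP BY customer

Result:
customer | avg_quantity
---------+-------------
Carol    | 4           
Frank    | 3.5         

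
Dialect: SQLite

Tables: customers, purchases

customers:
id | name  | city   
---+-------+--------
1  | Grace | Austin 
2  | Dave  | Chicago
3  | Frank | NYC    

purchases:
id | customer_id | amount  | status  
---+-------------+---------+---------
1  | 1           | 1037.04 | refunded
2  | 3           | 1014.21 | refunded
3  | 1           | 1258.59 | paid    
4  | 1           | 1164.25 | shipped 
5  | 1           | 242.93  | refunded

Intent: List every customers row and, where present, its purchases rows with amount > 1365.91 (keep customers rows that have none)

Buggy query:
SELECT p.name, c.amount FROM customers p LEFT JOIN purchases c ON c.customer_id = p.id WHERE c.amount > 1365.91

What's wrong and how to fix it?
Bug: Filtering c.amount in WHERE discards the NULL rows produced by LEFT JOIN, turning it into an inner join

Fix: Put 'c.amount > 1365.91' in the JOIN's ON clause instead of WHERE

Corrected query:
SELECT p.name, c.amount FROM customers p LEFT JOIN purchases c ON c.customer_id = p.id AND c.amount > 1365.91

Result:
name  | amount
------+-------
Grace | NULL  
Dave  | NULL  
Frank | NULL  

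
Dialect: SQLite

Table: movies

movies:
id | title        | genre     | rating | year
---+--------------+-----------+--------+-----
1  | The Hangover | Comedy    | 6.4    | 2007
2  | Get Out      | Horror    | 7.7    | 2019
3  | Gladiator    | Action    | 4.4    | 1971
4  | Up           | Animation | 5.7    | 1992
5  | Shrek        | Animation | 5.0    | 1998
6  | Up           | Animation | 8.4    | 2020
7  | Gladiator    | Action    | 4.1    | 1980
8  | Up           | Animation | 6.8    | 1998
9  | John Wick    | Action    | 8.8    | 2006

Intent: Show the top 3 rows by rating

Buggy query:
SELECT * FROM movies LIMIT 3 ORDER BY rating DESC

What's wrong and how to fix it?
Bug: ORDER BY cannot follow LIMIT; LIMIT is the final clause

Fix: Sort with ORDER BY, then apply LIMIT

Corrected query:
SELECT * FROM movies ORDER BY rating DESC LIMIT 3

Result:
id | title     | genre     | rating | year
---+-----------+-----------+--------+-----
9  | John Wick | Action    | 8.8    | 2006
6  | Up        | Animation | 8.4    | 2020
2  | Get Out   | Horror    | 7.7    | 2019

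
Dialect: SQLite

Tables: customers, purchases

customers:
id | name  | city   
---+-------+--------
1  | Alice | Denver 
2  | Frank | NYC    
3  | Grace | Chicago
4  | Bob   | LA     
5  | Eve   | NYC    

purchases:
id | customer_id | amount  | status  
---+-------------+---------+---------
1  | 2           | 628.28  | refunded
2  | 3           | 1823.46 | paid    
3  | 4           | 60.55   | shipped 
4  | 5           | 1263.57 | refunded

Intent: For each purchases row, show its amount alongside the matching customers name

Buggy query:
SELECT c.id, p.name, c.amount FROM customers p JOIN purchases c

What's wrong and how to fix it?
Bug: JOIN with no ON clause produces a cartesian product; every purchases row pairs with every customers row

Fix: Add ON c.customer_id = p.id to the JOIN

Corrected query:
SELECT c.id, p.name, c.amount FROM customers p JOIN purchases c ON c.customer_id = p.id

Result:
id | name  | amount 
---+-------+--------
1  | Frank | 628.28 
2  | Grace | 1823.46
3  | Bob   | 60.55  
4  | Eve   | 1263.57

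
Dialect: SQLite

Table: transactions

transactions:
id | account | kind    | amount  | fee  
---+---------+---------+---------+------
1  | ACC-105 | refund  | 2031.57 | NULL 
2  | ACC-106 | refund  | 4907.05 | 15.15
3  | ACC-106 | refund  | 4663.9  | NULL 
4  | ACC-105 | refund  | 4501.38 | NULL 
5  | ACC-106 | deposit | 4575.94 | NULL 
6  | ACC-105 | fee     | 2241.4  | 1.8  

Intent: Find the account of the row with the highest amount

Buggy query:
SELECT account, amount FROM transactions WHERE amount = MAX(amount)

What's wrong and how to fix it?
Bug: MAX(amount) is an aggregate and cannot be used directly in WHERE

Fix: Wrap MAX in a scalar subquery so WHERE compares against a single value

Corrected query:
SELECT account, amount FROM transactions WHERE amount = (SELECT MAX(amount) FROM transactions)

Result:
account | amount 
--------+--------
ACC-106 | 4907.05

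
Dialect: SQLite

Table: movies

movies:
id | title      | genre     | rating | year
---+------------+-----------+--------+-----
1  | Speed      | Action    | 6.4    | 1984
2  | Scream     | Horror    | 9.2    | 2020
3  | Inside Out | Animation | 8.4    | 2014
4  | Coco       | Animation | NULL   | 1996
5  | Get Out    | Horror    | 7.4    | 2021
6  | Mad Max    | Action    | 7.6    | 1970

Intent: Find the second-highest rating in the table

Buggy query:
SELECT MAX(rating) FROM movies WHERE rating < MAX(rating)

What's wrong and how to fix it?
Bug: The inner MAX is an aggregate inside WHERE, which is not allowed

Fix: Put the inner MAX in a scalar subquery

Corrected query:
SELECT MAX(rating) FROM movies WHERE rating < (SELECT MAX(rating) FROM movies)

Result:
MAX(rating)
-----------
8.4        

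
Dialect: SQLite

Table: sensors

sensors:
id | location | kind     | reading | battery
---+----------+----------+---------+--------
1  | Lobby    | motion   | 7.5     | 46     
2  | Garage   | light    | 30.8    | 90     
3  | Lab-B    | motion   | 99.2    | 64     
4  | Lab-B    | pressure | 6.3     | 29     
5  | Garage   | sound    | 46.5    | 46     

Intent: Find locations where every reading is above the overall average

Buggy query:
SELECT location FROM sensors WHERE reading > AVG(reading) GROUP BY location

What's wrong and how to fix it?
Bug: AVG() is an aggregate; it can't sit directly in WHERE

Fix: Use a subquery for AVG and a HAVING MIN(...) filter so the condition holds for every row in the group

Corrected query:
SELECT location FROM sensors GROUP BY location HAVING MIN(reading) > (SELECT AVG(reading) FROM sensors)

Result:
(no rows)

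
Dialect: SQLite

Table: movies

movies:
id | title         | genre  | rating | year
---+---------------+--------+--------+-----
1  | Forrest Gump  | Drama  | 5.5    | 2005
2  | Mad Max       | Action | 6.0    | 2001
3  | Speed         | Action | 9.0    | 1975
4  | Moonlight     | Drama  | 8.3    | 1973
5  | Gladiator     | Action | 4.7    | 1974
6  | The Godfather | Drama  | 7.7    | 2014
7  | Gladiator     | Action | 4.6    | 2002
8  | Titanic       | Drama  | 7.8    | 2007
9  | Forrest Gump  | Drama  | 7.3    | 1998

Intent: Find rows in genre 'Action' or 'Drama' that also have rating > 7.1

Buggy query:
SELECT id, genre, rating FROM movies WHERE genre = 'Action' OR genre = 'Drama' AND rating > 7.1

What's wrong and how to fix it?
Bug: AND binds tighter than OR, so this parses as genre = 'Action' OR (genre = 'Drama' AND rating > 7.1)

Fix: Add parentheses around the OR so the AND applies to both alternatives

Corrected query:
SELECT id, genre, rating FROM movies WHERE (genre = 'Action' OR genre = 'Drama') AND rating > 7.1

Result:
id | genre  | rating
---+--------+-------
3  | Action | 9     
4  | Drama  | 8.3   
6  | Drama  | 7.7   
8  | Drama  | 7.8   
9  | Drama  | 7.3   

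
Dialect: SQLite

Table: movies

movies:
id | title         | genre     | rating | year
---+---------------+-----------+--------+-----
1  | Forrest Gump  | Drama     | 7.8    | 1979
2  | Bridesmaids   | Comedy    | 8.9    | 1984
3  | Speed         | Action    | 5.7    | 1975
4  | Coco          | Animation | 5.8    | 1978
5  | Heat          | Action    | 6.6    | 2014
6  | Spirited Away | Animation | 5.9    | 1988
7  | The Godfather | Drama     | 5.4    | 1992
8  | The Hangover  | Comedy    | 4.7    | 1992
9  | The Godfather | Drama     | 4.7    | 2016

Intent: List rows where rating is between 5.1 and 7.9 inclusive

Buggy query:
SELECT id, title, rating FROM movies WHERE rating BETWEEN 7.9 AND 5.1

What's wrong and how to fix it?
Bug: BETWEEN expects the lower bound first; with 7.9 AND 5.1 the range is empty

Fix: Write BETWEEN 5.1 AND 7.9

Corrected query:
SELECT id, title, rating FROM movies WHERE rating BETWEEN 5.1 AND 7.9

Result:
id | title         | rating
---+---------------+-------
1  | Forrest Gump  | 7.8   
3  | Speed         | 5.7   
4  | Coco          | 5.8   
5  | Heat          | 6.6   
6  | Spirited Away | 5.9   
7  | The Godfather | 5.4   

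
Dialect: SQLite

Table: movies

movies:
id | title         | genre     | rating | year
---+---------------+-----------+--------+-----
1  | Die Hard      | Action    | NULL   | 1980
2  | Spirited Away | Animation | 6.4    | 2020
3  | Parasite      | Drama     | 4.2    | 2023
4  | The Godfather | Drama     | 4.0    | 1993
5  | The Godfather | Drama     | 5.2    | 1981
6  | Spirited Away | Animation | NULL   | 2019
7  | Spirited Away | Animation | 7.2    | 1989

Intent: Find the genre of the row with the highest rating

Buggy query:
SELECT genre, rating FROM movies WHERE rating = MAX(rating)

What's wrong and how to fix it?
Bug: MAX(rating) is an aggregate and cannot be used directly in WHERE

Fix: Use a subquery: WHERE rating = (SELECT MAX(rating) FROM movies)

Corrected query:
SELECT genre, rating FROM movies WHERE rating = (SELECT MAX(rating) FROM movies)

Result:
genre     | rating
----------+-------
Animation | 7.2   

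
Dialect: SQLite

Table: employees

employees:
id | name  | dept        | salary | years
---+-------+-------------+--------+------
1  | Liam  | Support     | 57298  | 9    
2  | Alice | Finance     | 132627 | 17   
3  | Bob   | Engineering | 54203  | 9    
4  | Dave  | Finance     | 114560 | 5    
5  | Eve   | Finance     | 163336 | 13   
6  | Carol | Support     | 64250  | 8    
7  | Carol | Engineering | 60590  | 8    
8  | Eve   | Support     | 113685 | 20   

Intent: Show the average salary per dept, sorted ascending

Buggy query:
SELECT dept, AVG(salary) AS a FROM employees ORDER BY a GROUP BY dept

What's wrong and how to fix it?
Bug: GROUP BY must precede ORDER BY

Fix: Move ORDER BY to the end, after GROUP BY

Corrected query:
SELECT dept, AVG(salary) AS a FROM employees GROUP BY dept ORDER BY a

Result:
dept        | a      
------------+--------
Engineering | 57396.5
Support     | 78411  
Finance     | 136841 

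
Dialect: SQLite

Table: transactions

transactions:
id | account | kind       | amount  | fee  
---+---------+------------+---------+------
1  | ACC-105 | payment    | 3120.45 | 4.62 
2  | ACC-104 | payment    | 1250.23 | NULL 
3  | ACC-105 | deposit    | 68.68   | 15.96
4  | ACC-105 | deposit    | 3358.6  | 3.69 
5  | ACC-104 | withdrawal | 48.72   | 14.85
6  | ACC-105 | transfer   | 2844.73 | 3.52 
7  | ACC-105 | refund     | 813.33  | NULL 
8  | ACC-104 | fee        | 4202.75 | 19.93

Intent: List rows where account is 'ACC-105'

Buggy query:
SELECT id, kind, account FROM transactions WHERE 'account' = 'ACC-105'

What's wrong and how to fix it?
Bug: Single quotes denote string literals in SQL; the column name is being compared as a constant string

Fix: Remove the quotes around the column name (or use double quotes for an identifier)

Corrected query:
SELECT id, kind, account FROM transactions WHERE account = 'ACC-105'

Result:
id | kind     | account
---+----------+--------
1  | payment  | ACC-105
3  | deposit  | ACC-105
4  | deposit  | ACC-105
6  | transfer | ACC-105
7  | refund   | ACC-105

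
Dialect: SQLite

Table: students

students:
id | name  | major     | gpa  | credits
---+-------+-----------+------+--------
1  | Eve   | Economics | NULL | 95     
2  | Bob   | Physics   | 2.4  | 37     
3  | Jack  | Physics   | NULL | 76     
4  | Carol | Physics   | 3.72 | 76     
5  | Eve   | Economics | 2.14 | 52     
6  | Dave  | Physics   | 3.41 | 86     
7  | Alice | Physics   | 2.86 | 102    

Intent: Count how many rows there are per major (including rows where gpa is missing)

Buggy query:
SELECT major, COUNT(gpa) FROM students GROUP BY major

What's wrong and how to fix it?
Bug: COUNT(column) counts non-NULL values only; rows with NULL gpa aren't counted

Fix: Use COUNT(*) to count all rows regardless of NULL

Corrected query:
SELECT major, COUNT(*) FROM students GROUP BY major

Result:
major     | COUNT(*)
----------+---------
Economics | 2       
Physics   | 5       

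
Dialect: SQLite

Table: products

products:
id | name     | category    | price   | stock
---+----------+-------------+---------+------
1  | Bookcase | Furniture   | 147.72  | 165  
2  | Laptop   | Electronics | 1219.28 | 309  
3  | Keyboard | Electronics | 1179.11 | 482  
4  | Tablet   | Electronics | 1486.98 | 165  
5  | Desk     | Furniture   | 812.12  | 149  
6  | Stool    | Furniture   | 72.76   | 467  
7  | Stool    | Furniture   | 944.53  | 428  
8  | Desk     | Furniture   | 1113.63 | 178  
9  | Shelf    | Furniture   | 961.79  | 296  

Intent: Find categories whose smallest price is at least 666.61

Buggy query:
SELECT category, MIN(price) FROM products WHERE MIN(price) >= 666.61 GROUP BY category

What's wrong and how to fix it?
Bug: Aggregates like MIN are computed per group after WHERE runs

Fix: Replace WHERE with HAVING after the GROUP BY

Corrected query:
SELECT category, MIN(price) FROM products GROUP BY category HAVING MIN(price) >= 666.61

Result:
category    | MIN(price)
------------+-----------
Electronics | 1179.11   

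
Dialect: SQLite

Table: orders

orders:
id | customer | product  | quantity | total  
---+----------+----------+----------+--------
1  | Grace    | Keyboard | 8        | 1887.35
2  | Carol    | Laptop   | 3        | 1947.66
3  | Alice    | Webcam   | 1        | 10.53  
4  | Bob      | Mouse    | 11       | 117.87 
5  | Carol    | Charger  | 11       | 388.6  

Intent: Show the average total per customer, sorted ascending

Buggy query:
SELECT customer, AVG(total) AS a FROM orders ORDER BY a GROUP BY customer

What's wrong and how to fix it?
Bug: ORDER BY appears before GROUP BY; SQL clause order requires GROUP BY first

Fix: Reorder: SELECT … FROM … GROUP BY … ORDER BY …

Corrected query:
SELECT customer, AVG(total) AS a FROM orders GROUP BY customer ORDER BY a

Result:
customer | a      
---------+--------
Alice    | 10.53  
Bob      | 117.87 
Carol    | 1168.13
Grace    | 1887.35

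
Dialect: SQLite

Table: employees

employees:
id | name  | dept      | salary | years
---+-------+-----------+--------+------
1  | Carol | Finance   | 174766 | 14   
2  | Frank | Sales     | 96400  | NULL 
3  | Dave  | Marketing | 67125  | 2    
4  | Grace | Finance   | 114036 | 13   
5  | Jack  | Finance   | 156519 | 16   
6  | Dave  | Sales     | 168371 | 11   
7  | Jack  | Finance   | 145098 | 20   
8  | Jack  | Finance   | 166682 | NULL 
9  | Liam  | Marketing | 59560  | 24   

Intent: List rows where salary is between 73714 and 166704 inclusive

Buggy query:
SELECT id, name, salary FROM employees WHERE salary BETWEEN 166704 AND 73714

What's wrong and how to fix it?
Bug: The bounds are reversed; BETWEEN a AND b requires a <= b to match anything

Fix: Swap the bounds so the smaller value comes first

Corrected query:
SELECT id, name, salary FROM employees WHERE salary BETWEEN 73714 AND 166704

Result:
id | name  | salary
---+-------+-------
2  | Frank | 96400 
4  | Grace | 114036
5  | Jack  | 156519
7  | Jack  | 145098
8  | Jack  | 166682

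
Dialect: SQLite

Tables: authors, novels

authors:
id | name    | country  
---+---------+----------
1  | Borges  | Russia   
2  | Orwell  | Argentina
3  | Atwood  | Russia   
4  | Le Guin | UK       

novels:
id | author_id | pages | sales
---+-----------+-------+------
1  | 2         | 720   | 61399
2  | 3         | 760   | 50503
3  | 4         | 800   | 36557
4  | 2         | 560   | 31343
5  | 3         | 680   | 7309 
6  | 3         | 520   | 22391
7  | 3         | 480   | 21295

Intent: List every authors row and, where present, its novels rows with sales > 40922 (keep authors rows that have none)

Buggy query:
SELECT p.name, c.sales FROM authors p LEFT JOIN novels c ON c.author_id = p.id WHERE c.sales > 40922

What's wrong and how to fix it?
Bug: Filtering c.sales in WHERE discards the NULL rows produced by LEFT JOIN, turning it into an inner join

Fix: Move the right-table condition into the ON clause so unmatched parents are kept

Corrected query:
SELECT p.name, c.sales FROM authors p LEFT JOIN novels c ON c.author_id = p.id AND c.sales > 40922

Result:
name    | sales
--------+------
Borges  | NULL 
Orwell  | 61399
Atwood  | 50503
Le Guin | NULL 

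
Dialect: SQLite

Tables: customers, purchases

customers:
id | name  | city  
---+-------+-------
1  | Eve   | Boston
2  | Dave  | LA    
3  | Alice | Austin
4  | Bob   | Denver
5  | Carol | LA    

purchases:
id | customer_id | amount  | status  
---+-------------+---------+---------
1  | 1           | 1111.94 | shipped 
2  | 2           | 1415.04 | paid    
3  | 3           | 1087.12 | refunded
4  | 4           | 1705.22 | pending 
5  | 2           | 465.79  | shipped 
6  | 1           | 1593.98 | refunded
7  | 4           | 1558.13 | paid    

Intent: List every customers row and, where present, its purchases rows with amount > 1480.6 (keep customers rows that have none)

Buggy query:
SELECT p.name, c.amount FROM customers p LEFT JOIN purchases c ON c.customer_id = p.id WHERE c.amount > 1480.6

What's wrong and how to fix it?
Bug: Filtering c.amount in WHERE discards the NULL rows produced by LEFT JOIN, turning it into an inner join

Fix: Put 'c.amount > 1480.6' in the JOIN's ON clause instead of WHERE

Corrected query:
SELECT p.name, c.amount FROM customers p LEFT JOIN purchases c ON c.customer_id = p.id AND c.amount > 1480.6

Result:
name  | amount 
------+--------
Eve   | 1593.98
Dave  | NULL   
Alice | NULL   
Bob   | 1558.13
Bob   | 1705.22
Carol | NULL   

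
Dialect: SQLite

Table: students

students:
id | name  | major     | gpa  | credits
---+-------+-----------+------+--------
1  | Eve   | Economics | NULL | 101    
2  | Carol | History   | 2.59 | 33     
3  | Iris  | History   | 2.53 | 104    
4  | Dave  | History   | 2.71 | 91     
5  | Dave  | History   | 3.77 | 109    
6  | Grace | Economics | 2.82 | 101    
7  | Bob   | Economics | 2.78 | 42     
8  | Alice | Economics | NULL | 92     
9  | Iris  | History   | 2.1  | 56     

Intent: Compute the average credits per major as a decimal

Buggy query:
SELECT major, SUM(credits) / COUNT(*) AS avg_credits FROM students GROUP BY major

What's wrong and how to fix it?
Bug: Both operands are integers, so '/' performs integer division and truncates

Fix: Cast one side to REAL so the division keeps the fractional part

Corrected query:
SELECT major, SUM(credits) * 1.0 / COUNT(*) AS avg_credits FROM students GROUP BY major

Result:
major     | avg_credits
----------+------------
Economics | 84         
History   | 78.6       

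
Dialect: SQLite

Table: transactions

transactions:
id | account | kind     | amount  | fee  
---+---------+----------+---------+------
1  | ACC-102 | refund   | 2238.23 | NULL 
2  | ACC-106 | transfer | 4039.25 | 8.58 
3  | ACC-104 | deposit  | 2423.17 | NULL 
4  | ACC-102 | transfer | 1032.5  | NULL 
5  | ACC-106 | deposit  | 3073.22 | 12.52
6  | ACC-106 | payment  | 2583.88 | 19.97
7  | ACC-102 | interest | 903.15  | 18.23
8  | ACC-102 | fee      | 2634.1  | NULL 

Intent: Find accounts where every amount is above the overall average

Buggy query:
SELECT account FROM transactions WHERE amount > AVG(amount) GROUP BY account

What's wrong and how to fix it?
Bug: WHERE evaluates per row before aggregation, so AVG() is unavailable

Fix: Use a subquery for AVG and a HAVING MIN(...) filter so the condition holds for every row in the group

Corrected query:
SELECT account FROM transactions GROUP BY account HAVING MIN(amount) > (SELECT AVG(amount) FROM transactions)

Result:
account
-------
ACC-104
ACC-106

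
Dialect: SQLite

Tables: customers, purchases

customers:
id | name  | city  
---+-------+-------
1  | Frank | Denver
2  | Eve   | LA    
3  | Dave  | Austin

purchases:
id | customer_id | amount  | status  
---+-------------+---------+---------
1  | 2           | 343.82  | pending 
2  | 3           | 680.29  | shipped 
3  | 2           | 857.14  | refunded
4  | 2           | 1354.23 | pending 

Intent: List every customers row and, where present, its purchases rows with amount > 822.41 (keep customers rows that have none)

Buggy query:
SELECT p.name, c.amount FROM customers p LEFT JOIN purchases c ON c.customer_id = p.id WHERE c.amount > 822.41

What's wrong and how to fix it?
Bug: A WHERE condition on the right-hand table after LEFT JOIN drops unmatched parents

Fix: Put 'c.amount > 822.41' in the JOIN's ON clause instead of WHERE

Corrected query:
SELECT p.name, c.amount FROM customers p LEFT JOIN purchases c ON c.customer_id = p.id AND c.amount > 822.41

Result:
name  | amount 
------+--------
Frank | NULL   
Eve   | 857.14 
Eve   | 1354.23
Dave  | NULL   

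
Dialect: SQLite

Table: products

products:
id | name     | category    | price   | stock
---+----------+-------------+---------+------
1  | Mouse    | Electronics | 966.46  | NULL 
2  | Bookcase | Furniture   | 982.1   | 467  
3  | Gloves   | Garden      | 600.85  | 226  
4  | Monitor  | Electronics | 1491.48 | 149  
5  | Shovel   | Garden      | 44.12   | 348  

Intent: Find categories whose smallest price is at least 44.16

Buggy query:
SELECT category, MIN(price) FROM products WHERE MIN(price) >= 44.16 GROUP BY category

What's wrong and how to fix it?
Bug: MIN() in WHERE is a misuse of aggregate

Fix: Use HAVING for the per-group MIN condition

Corrected query:
SELECT category, MIN(price) FROM products GROUP BY category HAVING MIN(price) >= 44.16

Result:
category    | MIN(price)
------------+-----------
Electronics | 966.46    
Furniture   | 982.1     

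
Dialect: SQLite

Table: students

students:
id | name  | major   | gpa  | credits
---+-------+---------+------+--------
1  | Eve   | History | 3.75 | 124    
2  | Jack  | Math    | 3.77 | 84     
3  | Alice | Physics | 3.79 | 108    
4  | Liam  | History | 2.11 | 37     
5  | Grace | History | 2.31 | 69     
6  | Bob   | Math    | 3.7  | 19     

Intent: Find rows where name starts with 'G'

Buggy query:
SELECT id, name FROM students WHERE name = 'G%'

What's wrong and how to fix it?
Bug: '=' compares the literal string including the % character; pattern matching needs LIKE

Fix: Replace '=' with LIKE so 'G%' is treated as a pattern

Corrected query:
SELECT id, name FROM students WHERE name LIKE 'G%'

Result:
id | name 
---+------
5  | Grace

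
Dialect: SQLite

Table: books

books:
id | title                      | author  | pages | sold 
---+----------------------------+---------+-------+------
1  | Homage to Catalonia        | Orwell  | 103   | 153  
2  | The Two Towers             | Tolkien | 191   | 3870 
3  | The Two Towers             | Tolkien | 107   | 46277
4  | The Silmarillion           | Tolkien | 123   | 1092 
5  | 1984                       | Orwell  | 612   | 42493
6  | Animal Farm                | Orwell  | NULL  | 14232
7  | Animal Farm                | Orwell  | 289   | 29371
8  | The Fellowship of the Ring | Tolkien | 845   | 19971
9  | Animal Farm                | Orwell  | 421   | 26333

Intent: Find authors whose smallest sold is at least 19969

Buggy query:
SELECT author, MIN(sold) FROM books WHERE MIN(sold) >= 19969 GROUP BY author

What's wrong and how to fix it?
Bug: Aggregates like MIN are computed per group after WHERE runs

Fix: Use HAVING for the per-group MIN condition

Corrected query:
SELECT author, MIN(sold) FROM books GROUP BY author HAVING MIN(sold) >= 19969

Result:
(no rows)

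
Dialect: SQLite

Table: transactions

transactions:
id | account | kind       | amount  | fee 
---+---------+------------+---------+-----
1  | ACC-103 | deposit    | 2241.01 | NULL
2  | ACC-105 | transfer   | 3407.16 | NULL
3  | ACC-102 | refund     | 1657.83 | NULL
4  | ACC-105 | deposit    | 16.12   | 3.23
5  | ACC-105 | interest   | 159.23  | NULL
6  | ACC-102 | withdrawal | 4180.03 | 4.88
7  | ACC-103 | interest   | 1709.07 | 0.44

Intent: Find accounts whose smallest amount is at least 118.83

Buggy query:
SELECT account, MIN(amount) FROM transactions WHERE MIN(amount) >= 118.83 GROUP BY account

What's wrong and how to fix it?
Bug: MIN() in WHERE is a misuse of aggregate

Fix: Use HAVING for the per-group MIN condition

Corrected query:
SELECT account, MIN(amount) FROM transactions GROUP BY account HAVING MIN(amount) >= 118.83

Result:
account | MIN(amount)
--------+------------
ACC-102 | 1657.83    
ACC-103 | 1709.07    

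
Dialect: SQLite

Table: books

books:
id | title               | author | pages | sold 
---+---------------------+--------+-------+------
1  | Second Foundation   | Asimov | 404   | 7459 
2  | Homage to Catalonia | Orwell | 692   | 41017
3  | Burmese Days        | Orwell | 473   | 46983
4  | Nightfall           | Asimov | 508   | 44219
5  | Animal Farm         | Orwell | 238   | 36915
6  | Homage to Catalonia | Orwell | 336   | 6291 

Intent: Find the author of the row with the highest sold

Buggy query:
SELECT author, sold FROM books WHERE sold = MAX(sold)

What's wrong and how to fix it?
Bug: WHERE is evaluated per row; an aggregate over the whole table isn't defined there

Fix: Use a subquery: WHERE sold = (SELECT MAX(sold) FROM books)

Corrected query:
SELECT author, sold FROM books WHERE sold = (SELECT MAX(sold) FROM books)

Result:
author | sold 
-------+------
Orwell | 46983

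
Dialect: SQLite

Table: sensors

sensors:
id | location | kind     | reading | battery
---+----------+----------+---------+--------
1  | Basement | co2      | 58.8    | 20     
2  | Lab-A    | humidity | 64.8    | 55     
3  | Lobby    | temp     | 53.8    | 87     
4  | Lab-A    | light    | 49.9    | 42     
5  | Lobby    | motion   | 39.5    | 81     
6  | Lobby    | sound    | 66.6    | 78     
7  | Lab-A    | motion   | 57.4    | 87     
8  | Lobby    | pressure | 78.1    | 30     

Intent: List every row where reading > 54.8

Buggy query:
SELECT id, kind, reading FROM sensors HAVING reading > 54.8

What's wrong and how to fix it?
Bug: This is a non-aggregate query (no GROUP BY, no aggregates), so in SQLite the HAVING clause is invalid here; a row-level condition belongs in WHERE

Fix: Replace HAVING with WHERE since the condition applies to individual rows

Corrected query:
SELECT id, kind, reading FROM sensors WHERE reading > 54.8

Result:
id | kind     | reading
---+----------+--------
1  | co2      | 58.8   
2  | humidity | 64.8   
6  | sound    | 66.6   
7  | motion   | 57.4   
8  | pressure | 78.1   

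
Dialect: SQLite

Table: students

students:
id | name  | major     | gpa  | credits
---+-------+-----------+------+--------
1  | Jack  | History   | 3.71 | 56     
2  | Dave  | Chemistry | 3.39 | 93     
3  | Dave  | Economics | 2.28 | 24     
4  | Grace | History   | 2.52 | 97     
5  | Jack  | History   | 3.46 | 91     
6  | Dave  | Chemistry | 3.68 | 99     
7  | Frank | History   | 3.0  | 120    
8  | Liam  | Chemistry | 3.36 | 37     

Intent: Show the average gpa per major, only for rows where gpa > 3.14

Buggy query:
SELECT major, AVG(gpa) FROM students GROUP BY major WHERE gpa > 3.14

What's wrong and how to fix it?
Bug: Row-level WHERE must come before GROUP BY in the clause order

Fix: Move the WHERE clause before GROUP BY

Corrected query:
SELECT major, AVG(gpa) FROM students WHERE gpa > 3.14 GROUP BY major

Result:
major     | AVG(gpa)
----------+---------
Chemistry | 3.476667
History   | 3.585   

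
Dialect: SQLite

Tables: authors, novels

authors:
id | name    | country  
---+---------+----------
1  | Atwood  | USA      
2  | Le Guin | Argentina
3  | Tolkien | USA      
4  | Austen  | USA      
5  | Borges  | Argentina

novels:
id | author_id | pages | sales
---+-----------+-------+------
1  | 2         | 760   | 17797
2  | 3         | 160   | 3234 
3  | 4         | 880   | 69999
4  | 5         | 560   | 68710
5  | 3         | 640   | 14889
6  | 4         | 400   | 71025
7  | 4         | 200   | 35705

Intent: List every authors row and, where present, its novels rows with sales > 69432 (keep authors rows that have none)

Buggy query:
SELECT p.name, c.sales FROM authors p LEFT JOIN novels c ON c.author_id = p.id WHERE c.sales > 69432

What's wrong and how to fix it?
Bug: A WHERE condition on the right-hand table after LEFT JOIN drops unmatched parents

Fix: Move the right-table condition into the ON clause so unmatched parents are kept

Corrected query:
SELECT p.name, c.sales FROM authors p LEFT JOIN novels c ON c.author_id = p.id AND c.sales > 69432

Result:
name    | sales
--------+------
Atwood  | NULL 
Le Guin | NULL 
Tolkien | NULL 
Austen  | 69999
Austen  | 71025
Borges  | NULL 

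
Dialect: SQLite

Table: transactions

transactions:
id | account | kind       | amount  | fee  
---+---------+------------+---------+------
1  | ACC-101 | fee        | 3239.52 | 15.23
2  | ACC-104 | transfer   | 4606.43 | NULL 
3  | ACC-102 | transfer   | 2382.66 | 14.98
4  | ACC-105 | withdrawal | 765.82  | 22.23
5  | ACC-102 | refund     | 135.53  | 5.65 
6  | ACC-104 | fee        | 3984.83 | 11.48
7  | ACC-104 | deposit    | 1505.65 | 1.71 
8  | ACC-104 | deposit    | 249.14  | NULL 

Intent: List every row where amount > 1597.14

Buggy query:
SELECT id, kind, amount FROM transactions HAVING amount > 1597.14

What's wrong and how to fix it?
Bug: HAVING filters the output of aggregation, but this query has no GROUP BY and no aggregate functions, so SQLite rejects it (HAVING clause on a non-aggregate query); the condition here is per row

Fix: Replace HAVING with WHERE since the condition applies to individual rows

Corrected query:
SELECT id, kind, amount FROM transactions WHERE amount > 1597.14

Result:
id | kind     | amount 
---+----------+--------
1  | fee      | 3239.52
2  | transfer | 4606.43
3  | transfer | 2382.66
6  | fee      | 3984.83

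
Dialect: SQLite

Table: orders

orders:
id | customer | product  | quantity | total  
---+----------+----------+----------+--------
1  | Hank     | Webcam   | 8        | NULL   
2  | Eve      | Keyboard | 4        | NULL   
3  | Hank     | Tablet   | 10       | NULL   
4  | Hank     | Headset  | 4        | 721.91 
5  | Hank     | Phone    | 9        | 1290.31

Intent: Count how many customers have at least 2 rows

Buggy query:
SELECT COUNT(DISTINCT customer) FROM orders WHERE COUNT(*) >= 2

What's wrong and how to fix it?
Bug: COUNT(*) cannot appear in WHERE; the per-group count doesn't exist yet

Fix: Use a subquery that GROUPs and filters with HAVING, then count its rows

Corrected query:
SELECT COUNT(*) FROM (SELECT customer FROM orders GROUP BY customer HAVING COUNT(*) >= 2)

Result:
COUNT(*)
--------
1       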